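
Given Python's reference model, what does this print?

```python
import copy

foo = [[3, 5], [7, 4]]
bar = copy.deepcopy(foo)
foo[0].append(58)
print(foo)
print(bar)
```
[[3, 5, 58], [7, 4]]
[[3, 5], [7, 4]]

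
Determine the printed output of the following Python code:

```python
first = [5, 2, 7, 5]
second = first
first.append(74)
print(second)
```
[5, 2, 7, 5, 74]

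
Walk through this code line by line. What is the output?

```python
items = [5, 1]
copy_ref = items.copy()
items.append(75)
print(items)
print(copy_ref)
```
[5, 1, 75]
[5, 1]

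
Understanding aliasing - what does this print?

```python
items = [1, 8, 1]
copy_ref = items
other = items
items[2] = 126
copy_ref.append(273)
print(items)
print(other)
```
[1, 8, 126, 273]
[1, 8, 126, 273]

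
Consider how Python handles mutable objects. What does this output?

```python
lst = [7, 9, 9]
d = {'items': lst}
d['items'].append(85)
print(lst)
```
[7, 9, 9, 85]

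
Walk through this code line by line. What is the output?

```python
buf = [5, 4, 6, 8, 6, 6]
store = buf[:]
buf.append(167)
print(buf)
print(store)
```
[5, 4, 6, 8, 6, 6, 167]
[5, 4, 6, 8, 6, 6]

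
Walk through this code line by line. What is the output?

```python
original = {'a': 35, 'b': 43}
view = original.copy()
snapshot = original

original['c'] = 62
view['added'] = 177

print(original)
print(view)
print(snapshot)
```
{'a': 35, 'b': 43, 'c': 62}
{'a': 35, 'b': 43, 'added': 177}
{'a': 35, 'b': 43, 'c': 62}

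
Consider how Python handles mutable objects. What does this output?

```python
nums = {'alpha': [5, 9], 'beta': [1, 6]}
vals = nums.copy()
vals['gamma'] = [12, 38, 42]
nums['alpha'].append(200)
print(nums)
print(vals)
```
{'alpha': [5, 9, 200], 'beta': [1, 6]}
{'alpha': [5, 9, 200], 'beta': [1, 6], 'gamma': [12, 38, 42]}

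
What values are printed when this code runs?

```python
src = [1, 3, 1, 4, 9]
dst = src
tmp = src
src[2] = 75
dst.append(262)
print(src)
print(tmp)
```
[1, 3, 75, 4, 9, 262]
[1, 3, 75, 4, 9, 262]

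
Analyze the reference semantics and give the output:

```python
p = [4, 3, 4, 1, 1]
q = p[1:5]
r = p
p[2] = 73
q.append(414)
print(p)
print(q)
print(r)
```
[4, 3, 73, 1, 1]
[3, 4, 1, 1, 414]
[4, 3, 73, 1, 1]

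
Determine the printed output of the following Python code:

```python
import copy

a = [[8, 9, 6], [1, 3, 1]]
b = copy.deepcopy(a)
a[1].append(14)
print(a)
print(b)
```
[[8, 9, 6], [1, 3, 1, 14]]
[[8, 9, 6], [1, 3, 1]]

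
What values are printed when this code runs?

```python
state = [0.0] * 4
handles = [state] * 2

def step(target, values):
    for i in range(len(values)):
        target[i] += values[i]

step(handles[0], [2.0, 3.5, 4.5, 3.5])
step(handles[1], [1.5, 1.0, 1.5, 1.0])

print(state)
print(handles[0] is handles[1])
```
[3.5, 4.5, 6.0, 4.5]
True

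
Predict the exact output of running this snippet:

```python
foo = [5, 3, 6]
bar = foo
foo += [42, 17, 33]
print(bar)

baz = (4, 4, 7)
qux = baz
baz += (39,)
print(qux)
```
[5, 3, 6, 42, 17, 33]
(4, 4, 7)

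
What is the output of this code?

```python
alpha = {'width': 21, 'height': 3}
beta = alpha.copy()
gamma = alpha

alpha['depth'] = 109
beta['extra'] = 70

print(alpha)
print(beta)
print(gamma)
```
{'width': 21, 'height': 3, 'depth': 109}
{'width': 21, 'height': 3, 'extra': 70}
{'width': 21, 'height': 3, 'depth': 109}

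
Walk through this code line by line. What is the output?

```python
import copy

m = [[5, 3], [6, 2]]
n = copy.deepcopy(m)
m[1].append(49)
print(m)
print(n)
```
[[5, 3], [6, 2, 49]]
[[5, 3], [6, 2]]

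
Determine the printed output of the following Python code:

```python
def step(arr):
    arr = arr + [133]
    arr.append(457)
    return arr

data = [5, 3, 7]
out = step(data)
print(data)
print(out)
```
[5, 3, 7]
[5, 3, 7, 133, 457]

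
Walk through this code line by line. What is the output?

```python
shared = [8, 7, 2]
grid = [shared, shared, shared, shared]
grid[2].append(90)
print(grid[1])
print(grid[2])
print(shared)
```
[8, 7, 2, 90]
[8, 7, 2, 90]
[8, 7, 2, 90]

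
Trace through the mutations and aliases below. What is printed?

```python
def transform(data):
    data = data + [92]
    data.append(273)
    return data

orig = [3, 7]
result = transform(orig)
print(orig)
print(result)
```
[3, 7]
[3, 7, 92, 273]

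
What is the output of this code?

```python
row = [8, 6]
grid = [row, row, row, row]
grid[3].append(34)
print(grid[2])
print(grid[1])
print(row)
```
[8, 6, 34]
[8, 6, 34]
[8, 6, 34]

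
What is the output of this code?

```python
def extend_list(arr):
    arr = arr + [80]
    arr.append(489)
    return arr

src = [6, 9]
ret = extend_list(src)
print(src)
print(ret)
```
[6, 9]
[6, 9, 80, 489]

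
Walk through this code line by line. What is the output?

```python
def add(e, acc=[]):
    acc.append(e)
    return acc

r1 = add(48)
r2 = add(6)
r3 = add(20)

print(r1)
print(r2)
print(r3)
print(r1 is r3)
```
[48, 6, 20]
[48, 6, 20]
[48, 6, 20]
True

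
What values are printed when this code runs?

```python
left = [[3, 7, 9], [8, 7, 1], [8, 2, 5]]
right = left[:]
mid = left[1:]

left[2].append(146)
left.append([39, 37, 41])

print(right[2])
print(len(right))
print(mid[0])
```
[8, 2, 5, 146]
3
[8, 7, 1]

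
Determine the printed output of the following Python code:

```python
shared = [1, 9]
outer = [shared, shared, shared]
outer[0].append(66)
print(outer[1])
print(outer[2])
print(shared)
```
[1, 9, 66]
[1, 9, 66]
[1, 9, 66]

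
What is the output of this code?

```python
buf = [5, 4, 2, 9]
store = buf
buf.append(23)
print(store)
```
[5, 4, 2, 9, 23]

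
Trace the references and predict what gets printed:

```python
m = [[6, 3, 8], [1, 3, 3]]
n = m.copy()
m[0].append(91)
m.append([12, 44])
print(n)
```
[[6, 3, 8, 91], [1, 3, 3]]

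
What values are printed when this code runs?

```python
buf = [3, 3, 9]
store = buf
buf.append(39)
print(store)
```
[3, 3, 9, 39]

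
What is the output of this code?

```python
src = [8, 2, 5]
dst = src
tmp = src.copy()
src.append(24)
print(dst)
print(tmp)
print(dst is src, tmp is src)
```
[8, 2, 5, 24]
[8, 2, 5]
True False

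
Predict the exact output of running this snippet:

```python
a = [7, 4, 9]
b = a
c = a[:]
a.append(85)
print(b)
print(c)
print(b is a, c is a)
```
[7, 4, 9, 85]
[7, 4, 9]
True False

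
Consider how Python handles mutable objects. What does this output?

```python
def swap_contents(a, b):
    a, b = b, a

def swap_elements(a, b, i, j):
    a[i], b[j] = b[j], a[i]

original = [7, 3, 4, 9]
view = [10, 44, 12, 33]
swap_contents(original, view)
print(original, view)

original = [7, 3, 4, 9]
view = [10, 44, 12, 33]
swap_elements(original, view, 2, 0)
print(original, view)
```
[7, 3, 4, 9] [10, 44, 12, 33]
[7, 3, 10, 9] [4, 44, 12, 33]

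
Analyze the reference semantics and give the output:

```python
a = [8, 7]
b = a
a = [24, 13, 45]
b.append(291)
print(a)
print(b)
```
[24, 13, 45]
[8, 7, 291]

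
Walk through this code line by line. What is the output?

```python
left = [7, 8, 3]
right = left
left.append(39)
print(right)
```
[7, 8, 3, 39]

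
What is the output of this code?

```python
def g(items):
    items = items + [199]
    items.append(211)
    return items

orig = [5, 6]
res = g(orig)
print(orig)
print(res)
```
[5, 6]
[5, 6, 199, 211]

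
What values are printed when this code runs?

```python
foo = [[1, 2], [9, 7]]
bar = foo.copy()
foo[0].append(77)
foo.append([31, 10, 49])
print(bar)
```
[[1, 2, 77], [9, 7]]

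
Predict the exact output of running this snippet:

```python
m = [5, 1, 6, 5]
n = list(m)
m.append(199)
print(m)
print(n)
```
[5, 1, 6, 5, 199]
[5, 1, 6, 5]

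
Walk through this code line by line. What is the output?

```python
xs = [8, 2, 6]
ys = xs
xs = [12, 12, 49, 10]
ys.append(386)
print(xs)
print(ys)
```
[12, 12, 49, 10]
[8, 2, 6, 386]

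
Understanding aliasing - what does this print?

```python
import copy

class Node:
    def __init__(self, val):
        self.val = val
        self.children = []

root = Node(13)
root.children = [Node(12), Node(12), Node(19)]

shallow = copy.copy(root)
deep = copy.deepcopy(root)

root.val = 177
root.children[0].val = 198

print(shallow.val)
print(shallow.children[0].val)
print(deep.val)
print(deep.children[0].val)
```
13
198
13
12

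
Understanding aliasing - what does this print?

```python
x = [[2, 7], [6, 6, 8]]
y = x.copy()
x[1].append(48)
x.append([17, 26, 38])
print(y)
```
[[2, 7], [6, 6, 8, 48]]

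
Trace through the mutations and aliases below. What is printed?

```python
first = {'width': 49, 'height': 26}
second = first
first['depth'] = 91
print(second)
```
{'width': 49, 'height': 26, 'depth': 91}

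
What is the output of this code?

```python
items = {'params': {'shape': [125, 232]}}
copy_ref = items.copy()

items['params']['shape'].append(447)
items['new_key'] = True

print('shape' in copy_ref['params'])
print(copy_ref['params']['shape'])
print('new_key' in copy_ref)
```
True
[125, 232, 447]
False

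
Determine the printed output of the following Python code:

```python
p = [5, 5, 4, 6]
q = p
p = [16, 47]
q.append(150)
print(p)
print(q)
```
[16, 47]
[5, 5, 4, 6, 150]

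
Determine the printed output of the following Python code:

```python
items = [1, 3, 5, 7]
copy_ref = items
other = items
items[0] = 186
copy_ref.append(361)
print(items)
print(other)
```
[186, 3, 5, 7, 361]
[186, 3, 5, 7, 361]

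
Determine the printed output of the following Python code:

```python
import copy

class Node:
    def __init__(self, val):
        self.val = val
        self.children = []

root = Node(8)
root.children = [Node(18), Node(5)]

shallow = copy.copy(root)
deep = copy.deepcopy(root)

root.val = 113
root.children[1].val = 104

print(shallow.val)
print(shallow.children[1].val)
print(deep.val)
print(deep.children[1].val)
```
8
104
8
5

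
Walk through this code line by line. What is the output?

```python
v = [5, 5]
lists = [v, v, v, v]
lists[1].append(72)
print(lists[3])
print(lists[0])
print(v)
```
[5, 5, 72]
[5, 5, 72]
[5, 5, 72]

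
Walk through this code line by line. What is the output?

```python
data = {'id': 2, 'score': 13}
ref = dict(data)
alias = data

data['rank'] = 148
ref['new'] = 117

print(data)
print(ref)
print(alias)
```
{'id': 2, 'score': 13, 'rank': 148}
{'id': 2, 'score': 13, 'new': 117}
{'id': 2, 'score': 13, 'rank': 148}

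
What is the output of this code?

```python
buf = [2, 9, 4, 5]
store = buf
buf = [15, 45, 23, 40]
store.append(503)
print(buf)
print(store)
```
[15, 45, 23, 40]
[2, 9, 4, 5, 503]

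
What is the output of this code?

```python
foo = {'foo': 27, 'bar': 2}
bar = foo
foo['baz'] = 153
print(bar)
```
{'foo': 27, 'bar': 2, 'baz': 153}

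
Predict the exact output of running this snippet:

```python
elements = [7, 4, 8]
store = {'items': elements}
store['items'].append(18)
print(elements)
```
[7, 4, 8, 18]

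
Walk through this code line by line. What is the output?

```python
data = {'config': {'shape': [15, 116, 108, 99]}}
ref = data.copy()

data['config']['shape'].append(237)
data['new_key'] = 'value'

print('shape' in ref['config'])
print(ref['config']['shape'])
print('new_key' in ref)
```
True
[15, 116, 108, 99, 237]
False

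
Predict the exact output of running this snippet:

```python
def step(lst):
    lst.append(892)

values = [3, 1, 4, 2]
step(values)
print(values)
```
[3, 1, 4, 2, 892]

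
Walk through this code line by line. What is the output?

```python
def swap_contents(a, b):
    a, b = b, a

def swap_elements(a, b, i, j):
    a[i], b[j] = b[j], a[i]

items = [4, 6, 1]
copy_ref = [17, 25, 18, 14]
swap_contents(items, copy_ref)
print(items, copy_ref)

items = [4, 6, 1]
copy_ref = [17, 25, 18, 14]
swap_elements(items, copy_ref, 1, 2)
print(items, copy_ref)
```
[4, 6, 1] [17, 25, 18, 14]
[4, 18, 1] [17, 25, 6, 14]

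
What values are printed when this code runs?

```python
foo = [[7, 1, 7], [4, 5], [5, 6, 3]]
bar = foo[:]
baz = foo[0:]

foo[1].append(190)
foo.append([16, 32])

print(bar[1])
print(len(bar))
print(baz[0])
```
[4, 5, 190]
3
[7, 1, 7]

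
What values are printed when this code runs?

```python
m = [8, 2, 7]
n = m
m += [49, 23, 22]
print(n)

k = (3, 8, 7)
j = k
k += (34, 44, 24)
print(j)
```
[8, 2, 7, 49, 23, 22]
(3, 8, 7)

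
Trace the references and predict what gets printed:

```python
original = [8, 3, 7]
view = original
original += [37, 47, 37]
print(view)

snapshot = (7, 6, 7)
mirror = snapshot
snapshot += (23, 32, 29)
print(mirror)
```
[8, 3, 7, 37, 47, 37]
(7, 6, 7)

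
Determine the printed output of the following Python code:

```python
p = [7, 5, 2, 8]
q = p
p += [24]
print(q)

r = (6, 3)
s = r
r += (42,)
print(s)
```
[7, 5, 2, 8, 24]
(6, 3)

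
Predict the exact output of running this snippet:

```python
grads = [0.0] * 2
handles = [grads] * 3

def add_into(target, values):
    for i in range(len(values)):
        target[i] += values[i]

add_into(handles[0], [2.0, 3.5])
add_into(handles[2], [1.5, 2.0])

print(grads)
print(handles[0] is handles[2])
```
[3.5, 5.5]
True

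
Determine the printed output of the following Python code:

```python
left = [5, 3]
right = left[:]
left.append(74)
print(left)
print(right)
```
[5, 3, 74]
[5, 3]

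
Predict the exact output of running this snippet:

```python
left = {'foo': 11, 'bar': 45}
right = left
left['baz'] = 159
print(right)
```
{'foo': 11, 'bar': 45, 'baz': 159}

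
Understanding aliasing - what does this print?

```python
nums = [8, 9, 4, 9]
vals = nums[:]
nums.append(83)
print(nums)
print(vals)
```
[8, 9, 4, 9, 83]
[8, 9, 4, 9]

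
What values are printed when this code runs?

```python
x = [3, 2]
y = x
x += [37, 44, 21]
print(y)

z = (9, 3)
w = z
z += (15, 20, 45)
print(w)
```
[3, 2, 37, 44, 21]
(9, 3)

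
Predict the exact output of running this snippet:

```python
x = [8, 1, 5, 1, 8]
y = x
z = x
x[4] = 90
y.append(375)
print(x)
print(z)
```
[8, 1, 5, 1, 90, 375]
[8, 1, 5, 1, 90, 375]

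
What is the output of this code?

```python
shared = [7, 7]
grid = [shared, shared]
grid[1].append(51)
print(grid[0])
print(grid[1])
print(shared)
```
[7, 7, 51]
[7, 7, 51]
[7, 7, 51]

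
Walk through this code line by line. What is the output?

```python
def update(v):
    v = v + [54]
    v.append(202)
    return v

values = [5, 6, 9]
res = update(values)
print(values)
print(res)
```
[5, 6, 9]
[5, 6, 9, 54, 202]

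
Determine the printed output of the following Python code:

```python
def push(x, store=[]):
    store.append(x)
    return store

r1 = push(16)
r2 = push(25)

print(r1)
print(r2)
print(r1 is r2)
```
[16, 25]
[16, 25]
True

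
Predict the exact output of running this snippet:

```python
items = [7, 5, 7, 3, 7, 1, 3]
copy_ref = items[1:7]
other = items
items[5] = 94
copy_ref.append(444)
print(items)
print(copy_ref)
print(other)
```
[7, 5, 7, 3, 7, 94, 3]
[5, 7, 3, 7, 1, 3, 444]
[7, 5, 7, 3, 7, 94, 3]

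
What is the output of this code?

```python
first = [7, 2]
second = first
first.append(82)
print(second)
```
[7, 2, 82]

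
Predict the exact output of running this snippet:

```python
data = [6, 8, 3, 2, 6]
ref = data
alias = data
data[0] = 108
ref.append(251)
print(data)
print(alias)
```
[108, 8, 3, 2, 6, 251]
[108, 8, 3, 2, 6, 251]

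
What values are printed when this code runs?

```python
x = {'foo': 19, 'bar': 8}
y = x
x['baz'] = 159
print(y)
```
{'foo': 19, 'bar': 8, 'baz': 159}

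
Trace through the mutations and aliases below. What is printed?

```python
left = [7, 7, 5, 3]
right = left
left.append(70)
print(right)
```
[7, 7, 5, 3, 70]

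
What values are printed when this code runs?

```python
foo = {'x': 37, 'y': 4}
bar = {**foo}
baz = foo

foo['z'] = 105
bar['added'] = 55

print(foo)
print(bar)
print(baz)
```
{'x': 37, 'y': 4, 'z': 105}
{'x': 37, 'y': 4, 'added': 55}
{'x': 37, 'y': 4, 'z': 105}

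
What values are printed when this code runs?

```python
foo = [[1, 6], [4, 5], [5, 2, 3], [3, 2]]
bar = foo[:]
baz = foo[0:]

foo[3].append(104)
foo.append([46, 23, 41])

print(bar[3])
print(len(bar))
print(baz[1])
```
[3, 2, 104]
4
[4, 5]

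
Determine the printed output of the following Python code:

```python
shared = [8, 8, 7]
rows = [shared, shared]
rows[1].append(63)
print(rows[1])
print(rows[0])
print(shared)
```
[8, 8, 7, 63]
[8, 8, 7, 63]
[8, 8, 7, 63]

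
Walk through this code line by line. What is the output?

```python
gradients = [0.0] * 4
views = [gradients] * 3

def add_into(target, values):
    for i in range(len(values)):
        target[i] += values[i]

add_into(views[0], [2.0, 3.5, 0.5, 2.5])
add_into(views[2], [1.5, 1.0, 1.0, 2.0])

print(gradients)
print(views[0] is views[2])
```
[3.5, 4.5, 1.5, 4.5]
True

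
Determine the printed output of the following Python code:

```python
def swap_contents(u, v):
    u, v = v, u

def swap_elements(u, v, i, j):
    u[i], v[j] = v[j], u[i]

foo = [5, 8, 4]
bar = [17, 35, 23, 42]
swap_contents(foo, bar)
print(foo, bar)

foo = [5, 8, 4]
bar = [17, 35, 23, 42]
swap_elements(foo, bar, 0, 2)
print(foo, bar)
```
[5, 8, 4] [17, 35, 23, 42]
[23, 8, 4] [17, 35, 5, 42]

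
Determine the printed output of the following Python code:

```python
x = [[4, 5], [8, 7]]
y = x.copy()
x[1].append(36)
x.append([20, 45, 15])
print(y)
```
[[4, 5], [8, 7, 36]]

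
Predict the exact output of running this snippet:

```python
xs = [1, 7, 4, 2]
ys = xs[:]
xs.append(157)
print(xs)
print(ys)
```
[1, 7, 4, 2, 157]
[1, 7, 4, 2]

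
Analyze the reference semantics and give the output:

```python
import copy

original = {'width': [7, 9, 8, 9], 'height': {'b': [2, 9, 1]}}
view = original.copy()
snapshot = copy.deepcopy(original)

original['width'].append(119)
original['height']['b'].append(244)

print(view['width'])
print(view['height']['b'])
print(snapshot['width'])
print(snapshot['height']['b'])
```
[7, 9, 8, 9, 119]
[2, 9, 1, 244]
[7, 9, 8, 9]
[2, 9, 1]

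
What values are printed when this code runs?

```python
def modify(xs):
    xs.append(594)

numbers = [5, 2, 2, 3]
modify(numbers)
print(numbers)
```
[5, 2, 2, 3, 594]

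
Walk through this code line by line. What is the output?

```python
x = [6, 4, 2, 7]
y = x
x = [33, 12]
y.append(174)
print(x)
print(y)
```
[33, 12]
[6, 4, 2, 7, 174]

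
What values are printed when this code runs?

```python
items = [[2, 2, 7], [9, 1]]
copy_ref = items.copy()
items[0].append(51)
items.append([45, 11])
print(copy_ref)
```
[[2, 2, 7, 51], [9, 1]]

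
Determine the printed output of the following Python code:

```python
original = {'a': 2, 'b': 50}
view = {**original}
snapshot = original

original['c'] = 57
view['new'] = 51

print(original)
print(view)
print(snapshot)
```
{'a': 2, 'b': 50, 'c': 57}
{'a': 2, 'b': 50, 'new': 51}
{'a': 2, 'b': 50, 'c': 57}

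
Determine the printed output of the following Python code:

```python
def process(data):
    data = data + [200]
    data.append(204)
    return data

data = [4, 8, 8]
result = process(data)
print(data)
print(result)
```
[4, 8, 8]
[4, 8, 8, 200, 204]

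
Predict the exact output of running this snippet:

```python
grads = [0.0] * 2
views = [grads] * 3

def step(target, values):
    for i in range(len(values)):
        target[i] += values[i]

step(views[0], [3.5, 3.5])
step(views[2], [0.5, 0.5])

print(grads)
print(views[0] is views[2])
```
[4.0, 4.0]
True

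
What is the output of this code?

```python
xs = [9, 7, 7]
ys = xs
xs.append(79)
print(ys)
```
[9, 7, 7, 79]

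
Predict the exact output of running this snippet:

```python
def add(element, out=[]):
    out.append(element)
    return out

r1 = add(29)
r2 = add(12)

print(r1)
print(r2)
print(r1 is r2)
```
[29, 12]
[29, 12]
True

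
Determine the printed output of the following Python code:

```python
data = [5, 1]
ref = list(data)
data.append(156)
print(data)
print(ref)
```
[5, 1, 156]
[5, 1]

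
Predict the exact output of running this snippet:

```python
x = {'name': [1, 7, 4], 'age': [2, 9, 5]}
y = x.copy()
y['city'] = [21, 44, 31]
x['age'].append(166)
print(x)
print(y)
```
{'name': [1, 7, 4], 'age': [2, 9, 5, 166]}
{'name': [1, 7, 4], 'age': [2, 9, 5, 166], 'city': [21, 44, 31]}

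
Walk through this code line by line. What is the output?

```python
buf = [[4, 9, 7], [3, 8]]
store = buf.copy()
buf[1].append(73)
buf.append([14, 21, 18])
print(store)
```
[[4, 9, 7], [3, 8, 73]]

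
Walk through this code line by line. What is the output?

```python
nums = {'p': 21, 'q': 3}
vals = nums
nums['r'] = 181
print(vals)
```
{'p': 21, 'q': 3, 'r': 181}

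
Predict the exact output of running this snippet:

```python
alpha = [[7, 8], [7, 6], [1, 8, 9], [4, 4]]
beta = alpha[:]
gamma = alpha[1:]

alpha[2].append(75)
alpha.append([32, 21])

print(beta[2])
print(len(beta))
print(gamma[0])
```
[1, 8, 9, 75]
4
[7, 6]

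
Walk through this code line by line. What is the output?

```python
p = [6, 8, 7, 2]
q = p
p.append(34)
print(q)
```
[6, 8, 7, 2, 34]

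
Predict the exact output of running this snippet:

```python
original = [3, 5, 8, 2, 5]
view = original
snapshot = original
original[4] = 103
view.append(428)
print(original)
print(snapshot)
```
[3, 5, 8, 2, 103, 428]
[3, 5, 8, 2, 103, 428]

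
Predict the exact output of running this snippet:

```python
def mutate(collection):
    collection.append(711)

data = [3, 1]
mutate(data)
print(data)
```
[3, 1, 711]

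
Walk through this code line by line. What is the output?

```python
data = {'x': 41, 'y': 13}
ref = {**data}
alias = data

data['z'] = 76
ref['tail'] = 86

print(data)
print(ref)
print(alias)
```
{'x': 41, 'y': 13, 'z': 76}
{'x': 41, 'y': 13, 'tail': 86}
{'x': 41, 'y': 13, 'z': 76}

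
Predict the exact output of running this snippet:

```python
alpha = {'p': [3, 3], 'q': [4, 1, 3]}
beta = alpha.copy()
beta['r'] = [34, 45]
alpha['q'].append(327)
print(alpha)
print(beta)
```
{'p': [3, 3], 'q': [4, 1, 3, 327]}
{'p': [3, 3], 'q': [4, 1, 3, 327], 'r': [34, 45]}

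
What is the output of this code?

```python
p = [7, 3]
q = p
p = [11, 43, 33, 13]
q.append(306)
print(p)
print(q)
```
[11, 43, 33, 13]
[7, 3, 306]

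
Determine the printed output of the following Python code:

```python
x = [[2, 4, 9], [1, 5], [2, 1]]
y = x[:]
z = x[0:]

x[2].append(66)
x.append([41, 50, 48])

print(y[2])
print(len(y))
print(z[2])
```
[2, 1, 66]
3
[2, 1, 66]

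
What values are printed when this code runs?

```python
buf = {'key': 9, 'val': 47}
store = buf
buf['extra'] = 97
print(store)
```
{'key': 9, 'val': 47, 'extra': 97}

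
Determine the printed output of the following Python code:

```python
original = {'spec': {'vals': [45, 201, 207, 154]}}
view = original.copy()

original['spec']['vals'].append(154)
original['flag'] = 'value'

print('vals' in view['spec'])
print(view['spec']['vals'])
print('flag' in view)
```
True
[45, 201, 207, 154, 154]
False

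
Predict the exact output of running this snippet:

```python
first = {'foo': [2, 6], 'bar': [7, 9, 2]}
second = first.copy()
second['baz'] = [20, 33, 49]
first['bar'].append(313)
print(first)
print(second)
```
{'foo': [2, 6], 'bar': [7, 9, 2, 313]}
{'foo': [2, 6], 'bar': [7, 9, 2, 313], 'baz': [20, 33, 49]}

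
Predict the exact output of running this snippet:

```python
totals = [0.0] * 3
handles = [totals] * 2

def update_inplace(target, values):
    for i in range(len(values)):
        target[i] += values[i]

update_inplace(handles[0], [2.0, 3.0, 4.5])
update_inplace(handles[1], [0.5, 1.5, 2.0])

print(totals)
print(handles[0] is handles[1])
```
[2.5, 4.5, 6.5]
True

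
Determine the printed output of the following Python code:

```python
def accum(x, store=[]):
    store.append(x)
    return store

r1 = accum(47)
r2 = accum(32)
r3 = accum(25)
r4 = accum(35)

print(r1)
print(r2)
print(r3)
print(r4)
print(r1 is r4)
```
[47, 32, 25, 35]
[47, 32, 25, 35]
[47, 32, 25, 35]
[47, 32, 25, 35]
True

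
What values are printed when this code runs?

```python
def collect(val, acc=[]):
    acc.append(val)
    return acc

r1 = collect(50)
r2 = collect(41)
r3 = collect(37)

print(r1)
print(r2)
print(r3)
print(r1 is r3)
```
[50, 41, 37]
[50, 41, 37]
[50, 41, 37]
True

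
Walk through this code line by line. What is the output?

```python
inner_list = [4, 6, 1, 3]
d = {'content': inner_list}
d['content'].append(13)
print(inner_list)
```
[4, 6, 1, 3, 13]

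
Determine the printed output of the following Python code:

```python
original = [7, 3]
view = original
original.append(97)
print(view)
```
[7, 3, 97]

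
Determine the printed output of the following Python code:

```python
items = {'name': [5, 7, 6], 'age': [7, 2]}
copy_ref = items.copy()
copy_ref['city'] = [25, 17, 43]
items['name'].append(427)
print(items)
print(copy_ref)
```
{'name': [5, 7, 6, 427], 'age': [7, 2]}
{'name': [5, 7, 6, 427], 'age': [7, 2], 'city': [25, 17, 43]}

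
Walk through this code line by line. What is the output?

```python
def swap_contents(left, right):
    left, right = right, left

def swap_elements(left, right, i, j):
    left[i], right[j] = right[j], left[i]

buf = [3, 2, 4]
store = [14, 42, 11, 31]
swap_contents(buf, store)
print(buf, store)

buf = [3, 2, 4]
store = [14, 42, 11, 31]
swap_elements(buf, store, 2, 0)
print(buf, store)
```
[3, 2, 4] [14, 42, 11, 31]
[3, 2, 14] [4, 42, 11, 31]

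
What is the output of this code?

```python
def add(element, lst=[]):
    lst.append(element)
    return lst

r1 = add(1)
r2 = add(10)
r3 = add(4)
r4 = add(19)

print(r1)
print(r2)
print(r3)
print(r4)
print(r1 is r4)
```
[1, 10, 4, 19]
[1, 10, 4, 19]
[1, 10, 4, 19]
[1, 10, 4, 19]
True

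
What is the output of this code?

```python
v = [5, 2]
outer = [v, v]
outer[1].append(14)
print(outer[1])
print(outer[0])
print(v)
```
[5, 2, 14]
[5, 2, 14]
[5, 2, 14]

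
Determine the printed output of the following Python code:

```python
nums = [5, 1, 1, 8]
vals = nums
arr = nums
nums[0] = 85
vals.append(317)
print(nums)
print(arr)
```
[85, 1, 1, 8, 317]
[85, 1, 1, 8, 317]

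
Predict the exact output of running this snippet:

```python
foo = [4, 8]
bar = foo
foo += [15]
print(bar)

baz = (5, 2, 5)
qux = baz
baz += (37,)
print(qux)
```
[4, 8, 15]
(5, 2, 5)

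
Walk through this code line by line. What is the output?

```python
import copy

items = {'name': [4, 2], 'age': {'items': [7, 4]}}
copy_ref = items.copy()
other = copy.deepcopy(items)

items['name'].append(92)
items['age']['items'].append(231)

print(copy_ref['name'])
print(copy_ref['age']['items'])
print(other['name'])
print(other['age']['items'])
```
[4, 2, 92]
[7, 4, 231]
[4, 2]
[7, 4]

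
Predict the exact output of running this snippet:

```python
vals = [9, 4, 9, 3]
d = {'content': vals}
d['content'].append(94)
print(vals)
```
[9, 4, 9, 3, 94]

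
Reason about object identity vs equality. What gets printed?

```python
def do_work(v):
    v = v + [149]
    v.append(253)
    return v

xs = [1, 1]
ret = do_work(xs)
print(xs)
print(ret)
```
[1, 1]
[1, 1, 149, 253]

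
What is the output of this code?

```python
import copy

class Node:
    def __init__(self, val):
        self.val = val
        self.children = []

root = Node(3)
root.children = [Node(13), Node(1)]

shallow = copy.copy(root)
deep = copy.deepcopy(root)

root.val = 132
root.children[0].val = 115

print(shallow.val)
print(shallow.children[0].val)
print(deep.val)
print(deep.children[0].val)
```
3
115
3
13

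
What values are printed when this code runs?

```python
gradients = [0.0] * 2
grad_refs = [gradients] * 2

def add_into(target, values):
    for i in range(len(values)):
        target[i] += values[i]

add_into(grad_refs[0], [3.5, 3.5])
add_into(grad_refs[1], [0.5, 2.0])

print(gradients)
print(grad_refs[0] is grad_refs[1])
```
[4.0, 5.5]
True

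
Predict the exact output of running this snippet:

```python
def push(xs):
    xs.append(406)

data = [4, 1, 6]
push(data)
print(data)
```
[4, 1, 6, 406]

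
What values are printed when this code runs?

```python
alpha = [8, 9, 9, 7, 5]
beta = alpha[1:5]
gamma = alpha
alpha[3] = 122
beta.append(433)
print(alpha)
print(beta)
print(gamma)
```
[8, 9, 9, 122, 5]
[9, 9, 7, 5, 433]
[8, 9, 9, 122, 5]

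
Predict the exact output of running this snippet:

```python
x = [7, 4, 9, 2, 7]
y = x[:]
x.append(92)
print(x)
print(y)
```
[7, 4, 9, 2, 7, 92]
[7, 4, 9, 2, 7]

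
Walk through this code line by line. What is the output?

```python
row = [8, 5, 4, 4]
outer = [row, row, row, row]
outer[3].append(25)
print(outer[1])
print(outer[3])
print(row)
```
[8, 5, 4, 4, 25]
[8, 5, 4, 4, 25]
[8, 5, 4, 4, 25]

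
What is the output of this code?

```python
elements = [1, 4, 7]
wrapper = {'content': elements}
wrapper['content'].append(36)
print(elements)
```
[1, 4, 7, 36]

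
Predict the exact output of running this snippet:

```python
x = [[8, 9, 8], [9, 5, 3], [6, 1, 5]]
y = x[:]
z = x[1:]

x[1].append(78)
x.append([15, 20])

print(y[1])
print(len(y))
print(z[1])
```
[9, 5, 3, 78]
3
[6, 1, 5]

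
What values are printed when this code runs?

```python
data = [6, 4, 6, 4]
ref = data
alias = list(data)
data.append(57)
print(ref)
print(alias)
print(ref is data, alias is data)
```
[6, 4, 6, 4, 57]
[6, 4, 6, 4]
True False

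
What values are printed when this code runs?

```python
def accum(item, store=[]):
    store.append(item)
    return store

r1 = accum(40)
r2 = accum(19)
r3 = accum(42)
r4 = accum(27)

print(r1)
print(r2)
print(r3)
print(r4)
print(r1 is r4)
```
[40, 19, 42, 27]
[40, 19, 42, 27]
[40, 19, 42, 27]
[40, 19, 42, 27]
True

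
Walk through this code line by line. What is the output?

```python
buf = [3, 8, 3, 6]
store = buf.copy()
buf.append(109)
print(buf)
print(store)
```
[3, 8, 3, 6, 109]
[3, 8, 3, 6]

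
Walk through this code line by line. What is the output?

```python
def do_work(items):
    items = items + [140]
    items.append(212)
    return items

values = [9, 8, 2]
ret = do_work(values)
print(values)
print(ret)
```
[9, 8, 2]
[9, 8, 2, 140, 212]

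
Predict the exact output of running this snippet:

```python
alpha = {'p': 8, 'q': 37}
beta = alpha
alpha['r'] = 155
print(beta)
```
{'p': 8, 'q': 37, 'r': 155}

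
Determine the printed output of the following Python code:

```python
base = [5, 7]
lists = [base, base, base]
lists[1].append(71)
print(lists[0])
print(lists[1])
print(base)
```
[5, 7, 71]
[5, 7, 71]
[5, 7, 71]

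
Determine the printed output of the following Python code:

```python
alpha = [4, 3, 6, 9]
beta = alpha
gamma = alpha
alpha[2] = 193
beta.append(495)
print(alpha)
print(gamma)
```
[4, 3, 193, 9, 495]
[4, 3, 193, 9, 495]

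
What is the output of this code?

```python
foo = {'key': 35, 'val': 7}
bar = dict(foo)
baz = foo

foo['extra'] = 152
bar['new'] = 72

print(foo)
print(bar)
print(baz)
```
{'key': 35, 'val': 7, 'extra': 152}
{'key': 35, 'val': 7, 'new': 72}
{'key': 35, 'val': 7, 'extra': 152}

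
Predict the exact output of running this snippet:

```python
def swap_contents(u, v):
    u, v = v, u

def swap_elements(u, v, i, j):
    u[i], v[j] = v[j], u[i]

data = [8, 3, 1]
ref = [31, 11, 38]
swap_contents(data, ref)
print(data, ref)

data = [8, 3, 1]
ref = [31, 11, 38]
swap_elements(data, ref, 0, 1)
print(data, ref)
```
[8, 3, 1] [31, 11, 38]
[11, 3, 1] [31, 8, 38]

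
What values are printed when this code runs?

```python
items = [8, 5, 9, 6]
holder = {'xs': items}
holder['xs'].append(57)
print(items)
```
[8, 5, 9, 6, 57]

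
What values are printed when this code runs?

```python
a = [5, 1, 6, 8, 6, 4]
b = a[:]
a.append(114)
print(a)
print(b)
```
[5, 1, 6, 8, 6, 4, 114]
[5, 1, 6, 8, 6, 4]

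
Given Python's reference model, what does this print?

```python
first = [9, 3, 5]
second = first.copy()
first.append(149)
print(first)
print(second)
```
[9, 3, 5, 149]
[9, 3, 5]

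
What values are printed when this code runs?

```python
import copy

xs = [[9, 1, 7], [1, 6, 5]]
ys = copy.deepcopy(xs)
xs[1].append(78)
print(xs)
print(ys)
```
[[9, 1, 7], [1, 6, 5, 78]]
[[9, 1, 7], [1, 6, 5]]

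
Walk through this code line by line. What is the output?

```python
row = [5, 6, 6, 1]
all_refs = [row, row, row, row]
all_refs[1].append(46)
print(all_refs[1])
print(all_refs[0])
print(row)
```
[5, 6, 6, 1, 46]
[5, 6, 6, 1, 46]
[5, 6, 6, 1, 46]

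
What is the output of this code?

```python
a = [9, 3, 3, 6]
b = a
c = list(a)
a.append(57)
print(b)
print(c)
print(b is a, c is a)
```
[9, 3, 3, 6, 57]
[9, 3, 3, 6]
True False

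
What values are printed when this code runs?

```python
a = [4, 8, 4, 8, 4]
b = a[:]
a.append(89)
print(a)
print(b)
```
[4, 8, 4, 8, 4, 89]
[4, 8, 4, 8, 4]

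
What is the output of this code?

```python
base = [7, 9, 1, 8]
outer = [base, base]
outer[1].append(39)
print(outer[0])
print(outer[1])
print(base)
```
[7, 9, 1, 8, 39]
[7, 9, 1, 8, 39]
[7, 9, 1, 8, 39]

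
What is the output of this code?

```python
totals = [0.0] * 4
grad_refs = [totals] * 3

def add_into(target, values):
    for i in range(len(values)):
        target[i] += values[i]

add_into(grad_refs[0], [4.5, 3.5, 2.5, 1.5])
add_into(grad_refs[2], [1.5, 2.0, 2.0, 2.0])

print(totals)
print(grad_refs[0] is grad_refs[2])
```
[6.0, 5.5, 4.5, 3.5]
True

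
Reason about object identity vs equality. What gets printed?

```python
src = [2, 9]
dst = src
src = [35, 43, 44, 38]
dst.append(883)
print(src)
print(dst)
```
[35, 43, 44, 38]
[2, 9, 883]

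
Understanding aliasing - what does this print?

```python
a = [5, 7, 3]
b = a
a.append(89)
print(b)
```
[5, 7, 3, 89]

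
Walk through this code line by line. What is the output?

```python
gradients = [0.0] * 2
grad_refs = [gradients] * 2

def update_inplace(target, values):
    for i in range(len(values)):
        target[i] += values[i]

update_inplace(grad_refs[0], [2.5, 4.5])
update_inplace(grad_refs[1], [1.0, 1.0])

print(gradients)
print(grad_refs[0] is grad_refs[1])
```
[3.5, 5.5]
True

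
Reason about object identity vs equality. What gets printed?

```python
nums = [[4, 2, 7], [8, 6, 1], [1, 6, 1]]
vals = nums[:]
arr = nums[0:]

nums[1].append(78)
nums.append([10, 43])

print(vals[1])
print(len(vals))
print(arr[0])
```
[8, 6, 1, 78]
3
[4, 2, 7]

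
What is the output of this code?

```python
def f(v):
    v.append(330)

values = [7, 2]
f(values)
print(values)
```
[7, 2, 330]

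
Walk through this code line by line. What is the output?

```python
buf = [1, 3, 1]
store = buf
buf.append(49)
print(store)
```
[1, 3, 1, 49]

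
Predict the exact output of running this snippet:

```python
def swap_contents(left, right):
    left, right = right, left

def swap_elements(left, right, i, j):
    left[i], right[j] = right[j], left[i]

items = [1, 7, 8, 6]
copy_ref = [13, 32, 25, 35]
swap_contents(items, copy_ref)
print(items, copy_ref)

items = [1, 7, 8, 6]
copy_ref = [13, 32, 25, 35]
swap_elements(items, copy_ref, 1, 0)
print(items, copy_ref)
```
[1, 7, 8, 6] [13, 32, 25, 35]
[1, 13, 8, 6] [7, 32, 25, 35]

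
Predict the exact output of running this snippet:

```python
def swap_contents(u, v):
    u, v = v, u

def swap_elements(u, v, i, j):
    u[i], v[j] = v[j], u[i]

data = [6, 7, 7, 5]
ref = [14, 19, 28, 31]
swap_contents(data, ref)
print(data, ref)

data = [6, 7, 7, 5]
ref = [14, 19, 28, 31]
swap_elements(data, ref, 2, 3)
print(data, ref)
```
[6, 7, 7, 5] [14, 19, 28, 31]
[6, 7, 31, 5] [14, 19, 28, 7]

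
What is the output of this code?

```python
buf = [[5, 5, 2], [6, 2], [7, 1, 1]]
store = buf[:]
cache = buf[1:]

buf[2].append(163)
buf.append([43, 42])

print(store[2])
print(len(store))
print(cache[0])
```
[7, 1, 1, 163]
3
[6, 2]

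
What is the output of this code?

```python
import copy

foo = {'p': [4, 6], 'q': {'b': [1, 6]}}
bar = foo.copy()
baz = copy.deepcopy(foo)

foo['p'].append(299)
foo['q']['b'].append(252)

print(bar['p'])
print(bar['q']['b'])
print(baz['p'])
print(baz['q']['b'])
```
[4, 6, 299]
[1, 6, 252]
[4, 6]
[1, 6]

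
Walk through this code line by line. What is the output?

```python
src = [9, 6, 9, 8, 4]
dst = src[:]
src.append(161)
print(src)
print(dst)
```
[9, 6, 9, 8, 4, 161]
[9, 6, 9, 8, 4]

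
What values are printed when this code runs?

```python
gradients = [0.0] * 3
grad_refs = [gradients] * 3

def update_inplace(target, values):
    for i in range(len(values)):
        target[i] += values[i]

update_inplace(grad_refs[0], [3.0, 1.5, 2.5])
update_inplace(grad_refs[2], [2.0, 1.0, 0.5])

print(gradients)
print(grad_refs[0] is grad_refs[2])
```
[5.0, 2.5, 3.0]
True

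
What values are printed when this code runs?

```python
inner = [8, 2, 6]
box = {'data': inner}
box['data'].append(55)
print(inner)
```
[8, 2, 6, 55]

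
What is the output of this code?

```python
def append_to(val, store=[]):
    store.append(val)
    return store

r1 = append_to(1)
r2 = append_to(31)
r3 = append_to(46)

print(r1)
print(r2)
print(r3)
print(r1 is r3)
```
[1, 31, 46]
[1, 31, 46]
[1, 31, 46]
True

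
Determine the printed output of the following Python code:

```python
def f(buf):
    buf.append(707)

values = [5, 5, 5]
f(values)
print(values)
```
[5, 5, 5, 707]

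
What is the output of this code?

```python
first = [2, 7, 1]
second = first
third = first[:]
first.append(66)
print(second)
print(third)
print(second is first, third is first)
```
[2, 7, 1, 66]
[2, 7, 1]
True False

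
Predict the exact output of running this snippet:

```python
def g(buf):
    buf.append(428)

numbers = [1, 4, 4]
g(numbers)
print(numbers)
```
[1, 4, 4, 428]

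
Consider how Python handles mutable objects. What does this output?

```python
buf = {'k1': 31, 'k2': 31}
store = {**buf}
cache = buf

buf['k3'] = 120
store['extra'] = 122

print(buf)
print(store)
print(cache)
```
{'k1': 31, 'k2': 31, 'k3': 120}
{'k1': 31, 'k2': 31, 'extra': 122}
{'k1': 31, 'k2': 31, 'k3': 120}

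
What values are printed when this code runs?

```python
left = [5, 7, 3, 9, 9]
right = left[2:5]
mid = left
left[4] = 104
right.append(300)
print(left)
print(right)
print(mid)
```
[5, 7, 3, 9, 104]
[3, 9, 9, 300]
[5, 7, 3, 9, 104]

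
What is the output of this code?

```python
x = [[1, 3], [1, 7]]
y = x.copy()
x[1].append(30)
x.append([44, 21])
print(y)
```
[[1, 3], [1, 7, 30]]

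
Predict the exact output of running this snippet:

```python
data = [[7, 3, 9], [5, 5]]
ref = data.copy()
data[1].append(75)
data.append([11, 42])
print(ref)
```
[[7, 3, 9], [5, 5, 75]]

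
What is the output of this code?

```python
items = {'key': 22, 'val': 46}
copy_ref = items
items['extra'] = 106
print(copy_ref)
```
{'key': 22, 'val': 46, 'extra': 106}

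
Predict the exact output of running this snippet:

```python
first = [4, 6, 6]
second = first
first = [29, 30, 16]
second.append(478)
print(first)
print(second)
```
[29, 30, 16]
[4, 6, 6, 478]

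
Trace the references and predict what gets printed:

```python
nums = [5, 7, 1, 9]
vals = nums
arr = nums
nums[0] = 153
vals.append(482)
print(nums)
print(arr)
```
[153, 7, 1, 9, 482]
[153, 7, 1, 9, 482]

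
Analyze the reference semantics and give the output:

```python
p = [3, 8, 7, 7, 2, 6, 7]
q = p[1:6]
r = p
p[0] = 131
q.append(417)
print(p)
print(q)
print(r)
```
[131, 8, 7, 7, 2, 6, 7]
[8, 7, 7, 2, 6, 417]
[131, 8, 7, 7, 2, 6, 7]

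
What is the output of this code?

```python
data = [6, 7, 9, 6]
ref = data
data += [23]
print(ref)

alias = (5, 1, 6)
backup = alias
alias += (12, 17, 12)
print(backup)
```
[6, 7, 9, 6, 23]
(5, 1, 6)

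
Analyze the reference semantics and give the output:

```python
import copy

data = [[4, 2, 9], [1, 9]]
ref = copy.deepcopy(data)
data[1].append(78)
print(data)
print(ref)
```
[[4, 2, 9], [1, 9, 78]]
[[4, 2, 9], [1, 9]]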